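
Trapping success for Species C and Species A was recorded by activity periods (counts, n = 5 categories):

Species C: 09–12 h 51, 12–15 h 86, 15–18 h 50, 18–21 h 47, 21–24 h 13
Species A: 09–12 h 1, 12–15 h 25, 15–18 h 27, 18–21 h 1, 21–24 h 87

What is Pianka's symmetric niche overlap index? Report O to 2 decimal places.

Proportions for Species C (n=247): 51/247=0.2065, 86/247=0.3482, 50/247=0.2024, 47/247=0.1903, 13/247=0.0526
Proportions for Species A (n=141): 1/141=0.0071, 25/141=0.1773, 27/141=0.1915, 1/141=0.0071, 87/141=0.6170
Σ p₁ᵢp₂ᵢ = 0.001466 + 0.061736 + 0.038760 + 0.001351 + 0.032454 = 0.135767
Σp_1ᵢ² = 0.2065² + 0.3482² + 0.2024² + 0.1903² + 0.0526² = 0.042642 + 0.121243 + 0.040966 + 0.036214 + 0.002767 = 0.243832
Σp_2ᵢ² = 0.0071² + 0.1773² + 0.1915² + 0.0071² + 0.6170² = 0.000050 + 0.031435 + 0.036672 + 0.000050 + 0.380689 = 0.448896
O = 0.135767 / √(0.243832 × 0.448896) = 0.135767 / 0.3308402 = 0.4104

0.41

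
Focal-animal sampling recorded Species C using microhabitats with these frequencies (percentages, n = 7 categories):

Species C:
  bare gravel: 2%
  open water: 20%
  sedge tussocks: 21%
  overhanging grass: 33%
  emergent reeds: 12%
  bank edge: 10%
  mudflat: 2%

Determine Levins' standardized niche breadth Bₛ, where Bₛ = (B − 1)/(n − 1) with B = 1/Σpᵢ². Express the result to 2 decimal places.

Convert percentages to proportions (divide by 100).
Σpᵢ² = 0.02² + 0.20² + 0.21² + 0.33² + 0.12² + 0.10² + 0.02² = 0.0004 + 0.0400 + 0.0441 + 0.1089 + 0.0144 + 0.0100 + 0.0004 = 0.2182
B = 1 / 0.2182 = 4.5830
Bₛ = (B − 1)/(n − 1) = (4.5830 − 1)/(7 − 1) = 3.5830/6 = 0.5972

0.60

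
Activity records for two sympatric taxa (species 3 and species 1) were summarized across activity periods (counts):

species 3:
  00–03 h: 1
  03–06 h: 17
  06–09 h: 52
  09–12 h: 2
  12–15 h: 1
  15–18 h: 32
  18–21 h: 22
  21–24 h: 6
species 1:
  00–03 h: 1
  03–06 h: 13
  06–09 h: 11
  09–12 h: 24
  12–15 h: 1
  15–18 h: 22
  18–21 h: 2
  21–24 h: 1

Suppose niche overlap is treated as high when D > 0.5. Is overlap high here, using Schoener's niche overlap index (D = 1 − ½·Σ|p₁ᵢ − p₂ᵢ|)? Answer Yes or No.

Yes

Proportions for species 3 (n=133): 1/133=0.0075, 17/133=0.1278, 52/133=0.3910, 2/133=0.0150, 1/133=0.0075, 32/133=0.2406, 22/133=0.1654, 6/133=0.0451
Proportions for species 1 (n=75): 1/75=0.0133, 13/75=0.1733, 11/75=0.1467, 24/75=0.3200, 1/75=0.0133, 22/75=0.2933, 2/75=0.0267, 1/75=0.0133
Σ|p₁ᵢ − p₂ᵢ| = 0.0058 + 0.0455 + 0.2443 + 0.3050 + 0.0058 + 0.0527 + 0.1387 + 0.0318 = 0.8296
D = 1 − ½ × 0.8296 = 1 − 0.41480 = 0.58520
D = 0.58520 > 0.5 → Yes.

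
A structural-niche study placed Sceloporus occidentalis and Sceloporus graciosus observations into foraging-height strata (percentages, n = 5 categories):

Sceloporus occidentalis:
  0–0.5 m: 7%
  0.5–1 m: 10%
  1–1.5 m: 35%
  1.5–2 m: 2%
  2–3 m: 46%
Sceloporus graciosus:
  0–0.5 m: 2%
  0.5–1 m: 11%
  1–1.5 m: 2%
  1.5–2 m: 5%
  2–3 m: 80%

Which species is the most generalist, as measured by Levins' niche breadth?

Convert percentages to proportions (divide by 100).
Σp_occiᵢ² = 0.07² + 0.10² + 0.35² + 0.02² + 0.46² = 0.0049 + 0.0100 + 0.1225 + 0.0004 + 0.2116 = 0.3494
B_occi = 1 / 0.3494 = 2.8620
Σp_gracᵢ² = 0.02² + 0.11² + 0.02² + 0.05² + 0.80² = 0.0004 + 0.0121 + 0.0004 + 0.0025 + 0.6400 = 0.6554
B_grac = 1 / 0.6554 = 1.5258
Highest B → broadest niche (most generalist): Sceloporus occidentalis (B = 2.86).

Sceloporus occidentalis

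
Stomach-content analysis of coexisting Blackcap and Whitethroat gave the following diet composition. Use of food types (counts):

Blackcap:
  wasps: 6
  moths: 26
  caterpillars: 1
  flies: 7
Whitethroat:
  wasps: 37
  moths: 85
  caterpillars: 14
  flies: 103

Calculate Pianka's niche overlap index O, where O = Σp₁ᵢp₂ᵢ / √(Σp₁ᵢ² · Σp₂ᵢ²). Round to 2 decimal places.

Proportions for Blackcap (n=40): 6/40=0.1500, 26/40=0.6500, 1/40=0.0250, 7/40=0.1750
Proportions for Whitethroat (n=239): 37/239=0.1548, 85/239=0.3556, 14/239=0.0586, 103/239=0.4310
Σ p₁ᵢp₂ᵢ = 0.023220 + 0.231140 + 0.001465 + 0.075425 = 0.331250
Σp_1ᵢ² = 0.1500² + 0.6500² + 0.0250² + 0.1750² = 0.022500 + 0.422500 + 0.000625 + 0.030625 = 0.476250
Σp_2ᵢ² = 0.1548² + 0.3556² + 0.0586² + 0.4310² = 0.023963 + 0.126451 + 0.003434 + 0.185761 = 0.339609
O = 0.331250 / √(0.476250 × 0.339609) = 0.331250 / 0.4021676 = 0.8237

0.82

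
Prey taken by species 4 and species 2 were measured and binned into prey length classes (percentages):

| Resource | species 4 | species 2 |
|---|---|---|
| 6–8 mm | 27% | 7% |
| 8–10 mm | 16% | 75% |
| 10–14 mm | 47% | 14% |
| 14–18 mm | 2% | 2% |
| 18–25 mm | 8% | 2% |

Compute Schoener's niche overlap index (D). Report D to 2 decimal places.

Convert percentages to proportions (divide by 100).
Σ|p₁ᵢ − p₂ᵢ| = 0.20 + 0.59 + 0.33 + 0.00 + 0.06 = 1.18
D = 1 − ½ × 1.18 = 1 − 0.590 = 0.4100

0.41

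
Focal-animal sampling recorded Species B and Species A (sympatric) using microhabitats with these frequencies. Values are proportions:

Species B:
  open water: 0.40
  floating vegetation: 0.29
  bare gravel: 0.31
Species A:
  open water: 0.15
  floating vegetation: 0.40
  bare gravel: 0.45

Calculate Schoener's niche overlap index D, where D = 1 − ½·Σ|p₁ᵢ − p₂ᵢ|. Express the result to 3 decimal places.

Σ|p₁ᵢ − p₂ᵢ| = 0.25 + 0.11 + 0.14 = 0.50
D = 1 − ½ × 0.50 = 1 − 0.250 = 0.75000

0.750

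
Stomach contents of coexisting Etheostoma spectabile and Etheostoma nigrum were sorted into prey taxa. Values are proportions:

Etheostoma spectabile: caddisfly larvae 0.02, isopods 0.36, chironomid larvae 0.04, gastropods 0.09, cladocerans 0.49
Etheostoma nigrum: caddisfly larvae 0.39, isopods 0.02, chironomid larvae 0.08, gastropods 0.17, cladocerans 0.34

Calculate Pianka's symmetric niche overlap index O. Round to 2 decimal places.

0.59

Σ p₁ᵢp₂ᵢ = 0.0078 + 0.0072 + 0.0032 + 0.0153 + 0.1666 = 0.2001
Σp_1ᵢ² = 0.02² + 0.36² + 0.04² + 0.09² + 0.49² = 0.0004 + 0.1296 + 0.0016 + 0.0081 + 0.2401 = 0.3798
Σp_2ᵢ² = 0.39² + 0.02² + 0.08² + 0.17² + 0.34² = 0.1521 + 0.0004 + 0.0064 + 0.0289 + 0.1156 = 0.3034
O = 0.2001 / √(0.3798 × 0.3034) = 0.2001 / 0.33946 = 0.5895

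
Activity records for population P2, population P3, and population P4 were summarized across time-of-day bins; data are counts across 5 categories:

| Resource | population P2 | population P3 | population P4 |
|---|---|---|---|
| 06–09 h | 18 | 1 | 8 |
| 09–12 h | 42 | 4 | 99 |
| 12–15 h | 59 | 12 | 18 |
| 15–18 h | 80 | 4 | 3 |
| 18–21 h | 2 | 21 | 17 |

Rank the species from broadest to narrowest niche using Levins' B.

population P2 > population P3 > population P4

Proportions for population P2 (n=201): 18/201=0.0896, 42/201=0.2090, 59/201=0.2935, 80/201=0.3980, 2/201=0.0100
Proportions for population P3 (n=42): 1/42=0.0238, 4/42=0.0952, 12/42=0.2857, 4/42=0.0952, 21/42=0.5000
Proportions for population P4 (n=145): 8/145=0.0552, 99/145=0.6828, 18/145=0.1241, 3/145=0.0207, 17/145=0.1172
Σp_P2ᵢ² = 0.0896² + 0.2090² + 0.2935² + 0.3980² + 0.0100² = 0.008028 + 0.043681 + 0.086142 + 0.158404 + 0.000100 = 0.296355
B_P2 = 1 / 0.296355 = 3.3743
Σp_P3ᵢ² = 0.0238² + 0.0952² + 0.2857² + 0.0952² + 0.5000² = 0.000566 + 0.009063 + 0.081624 + 0.009063 + 0.250000 = 0.350316
B_P3 = 1 / 0.350316 = 2.8546
Σp_P4ᵢ² = 0.0552² + 0.6828² + 0.1241² + 0.0207² + 0.1172² = 0.003047 + 0.466216 + 0.015401 + 0.000428 + 0.013736 = 0.498828
B_P4 = 1 / 0.498828 = 2.0047
Ranking by B (broadest → narrowest): population P2 (3.37) > population P3 (2.85) > population P4 (2.00)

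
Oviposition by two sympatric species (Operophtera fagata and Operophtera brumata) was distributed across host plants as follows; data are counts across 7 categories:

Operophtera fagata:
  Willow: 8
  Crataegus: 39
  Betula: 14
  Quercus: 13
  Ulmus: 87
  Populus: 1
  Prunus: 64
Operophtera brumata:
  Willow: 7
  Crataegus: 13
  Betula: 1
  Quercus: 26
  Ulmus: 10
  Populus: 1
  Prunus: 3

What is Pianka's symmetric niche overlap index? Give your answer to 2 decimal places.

Proportions for Operophtera fagata (n=226): 8/226=0.0354, 39/226=0.1726, 14/226=0.0619, 13/226=0.0575, 87/226=0.3850, 1/226=0.0044, 64/226=0.2832
Proportions for Operophtera brumata (n=61): 7/61=0.1148, 13/61=0.2131, 1/61=0.0164, 26/61=0.4262, 10/61=0.1639, 1/61=0.0164, 3/61=0.0492
Σ p₁ᵢp₂ᵢ = 0.004064 + 0.036781 + 0.001015 + 0.024507 + 0.063102 + 0.000072 + 0.013933 = 0.143474
Σp_1ᵢ² = 0.0354² + 0.1726² + 0.0619² + 0.0575² + 0.3850² + 0.0044² + 0.2832² = 0.001253 + 0.029791 + 0.003832 + 0.003306 + 0.148225 + 0.000019 + 0.080202 = 0.266628
Σp_2ᵢ² = 0.1148² + 0.2131² + 0.0164² + 0.4262² + 0.1639² + 0.0164² + 0.0492² = 0.013179 + 0.045412 + 0.000269 + 0.181646 + 0.026863 + 0.000269 + 0.002421 = 0.270059
O = 0.143474 / √(0.266628 × 0.270059) = 0.143474 / 0.2683380 = 0.5347

0.53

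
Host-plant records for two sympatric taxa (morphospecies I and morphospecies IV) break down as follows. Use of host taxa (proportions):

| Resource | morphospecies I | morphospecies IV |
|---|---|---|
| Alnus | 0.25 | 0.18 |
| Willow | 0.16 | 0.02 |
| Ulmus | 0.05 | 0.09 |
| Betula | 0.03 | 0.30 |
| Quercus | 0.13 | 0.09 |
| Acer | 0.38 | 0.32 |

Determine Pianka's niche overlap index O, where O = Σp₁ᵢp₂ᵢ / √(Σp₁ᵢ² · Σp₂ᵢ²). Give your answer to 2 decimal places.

0.79

Σ p₁ᵢp₂ᵢ = 0.0450 + 0.0032 + 0.0045 + 0.0090 + 0.0117 + 0.1216 = 0.1950
Σp_1ᵢ² = 0.25² + 0.16² + 0.05² + 0.03² + 0.13² + 0.38² = 0.0625 + 0.0256 + 0.0025 + 0.0009 + 0.0169 + 0.1444 = 0.2528
Σp_2ᵢ² = 0.18² + 0.02² + 0.09² + 0.30² + 0.09² + 0.32² = 0.0324 + 0.0004 + 0.0081 + 0.0900 + 0.0081 + 0.1024 = 0.2414
O = 0.1950 / √(0.2528 × 0.2414) = 0.1950 / 0.24703 = 0.7894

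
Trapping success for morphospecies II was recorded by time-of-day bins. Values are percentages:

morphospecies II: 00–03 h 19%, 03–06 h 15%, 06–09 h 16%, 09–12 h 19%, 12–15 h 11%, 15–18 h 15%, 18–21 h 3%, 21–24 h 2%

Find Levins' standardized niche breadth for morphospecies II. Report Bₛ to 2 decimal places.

0.77

Convert percentages to proportions (divide by 100).
Σpᵢ² = 0.19² + 0.15² + 0.16² + 0.19² + 0.11² + 0.15² + 0.03² + 0.02² = 0.0361 + 0.0225 + 0.0256 + 0.0361 + 0.0121 + 0.0225 + 0.0009 + 0.0004 = 0.1562
B = 1 / 0.1562 = 6.4020
Bₛ = (B − 1)/(n − 1) = (6.4020 − 1)/(8 − 1) = 5.4020/7 = 0.7717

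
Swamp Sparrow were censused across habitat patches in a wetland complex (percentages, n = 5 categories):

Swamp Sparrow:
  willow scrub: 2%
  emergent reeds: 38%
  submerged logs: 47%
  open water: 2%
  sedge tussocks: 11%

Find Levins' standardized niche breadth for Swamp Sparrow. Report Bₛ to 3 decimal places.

0.411

Convert percentages to proportions (divide by 100).
Σpᵢ² = 0.02² + 0.38² + 0.47² + 0.02² + 0.11² = 0.0004 + 0.1444 + 0.2209 + 0.0004 + 0.0121 = 0.3782
B = 1 / 0.3782 = 2.64410
Bₛ = (B − 1)/(n − 1) = (2.64410 − 1)/(5 − 1) = 1.64410/4 = 0.41103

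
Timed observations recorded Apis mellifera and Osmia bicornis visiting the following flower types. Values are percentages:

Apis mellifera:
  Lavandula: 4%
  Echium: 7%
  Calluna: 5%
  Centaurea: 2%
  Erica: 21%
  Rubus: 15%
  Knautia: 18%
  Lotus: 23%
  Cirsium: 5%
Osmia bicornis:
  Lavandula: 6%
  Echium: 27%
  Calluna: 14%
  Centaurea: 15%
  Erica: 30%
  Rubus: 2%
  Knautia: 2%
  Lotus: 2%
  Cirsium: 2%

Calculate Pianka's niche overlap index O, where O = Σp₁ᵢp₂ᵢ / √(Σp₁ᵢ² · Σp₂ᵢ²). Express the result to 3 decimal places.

0.574

Convert percentages to proportions (divide by 100).
Σ p₁ᵢp₂ᵢ = 0.0024 + 0.0189 + 0.0070 + 0.0030 + 0.0630 + 0.0030 + 0.0036 + 0.0046 + 0.0010 = 0.1065
Σp_1ᵢ² = 0.04² + 0.07² + 0.05² + 0.02² + 0.21² + 0.15² + 0.18² + 0.23² + 0.05² = 0.0016 + 0.0049 + 0.0025 + 0.0004 + 0.0441 + 0.0225 + 0.0324 + 0.0529 + 0.0025 = 0.1638
Σp_2ᵢ² = 0.06² + 0.27² + 0.14² + 0.15² + 0.30² + 0.02² + 0.02² + 0.02² + 0.02² = 0.0036 + 0.0729 + 0.0196 + 0.0225 + 0.0900 + 0.0004 + 0.0004 + 0.0004 + 0.0004 = 0.2102
O = 0.1065 / √(0.1638 × 0.2102) = 0.1065 / 0.185555 = 0.57395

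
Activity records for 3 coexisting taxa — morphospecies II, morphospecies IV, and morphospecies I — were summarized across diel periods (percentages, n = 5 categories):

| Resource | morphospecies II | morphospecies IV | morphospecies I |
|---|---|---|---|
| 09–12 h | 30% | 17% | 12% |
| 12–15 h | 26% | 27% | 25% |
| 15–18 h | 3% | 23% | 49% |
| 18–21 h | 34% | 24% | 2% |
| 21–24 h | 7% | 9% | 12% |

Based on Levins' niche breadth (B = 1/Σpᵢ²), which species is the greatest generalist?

Convert percentages to proportions (divide by 100).
Σp_IIᵢ² = 0.30² + 0.26² + 0.03² + 0.34² + 0.07² = 0.0900 + 0.0676 + 0.0009 + 0.1156 + 0.0049 = 0.2790
B_II = 1 / 0.2790 = 3.5842
Σp_IVᵢ² = 0.17² + 0.27² + 0.23² + 0.24² + 0.09² = 0.0289 + 0.0729 + 0.0529 + 0.0576 + 0.0081 = 0.2204
B_IV = 1 / 0.2204 = 4.5372
Σp_Iᵢ² = 0.12² + 0.25² + 0.49² + 0.02² + 0.12² = 0.0144 + 0.0625 + 0.2401 + 0.0004 + 0.0144 = 0.3318
B_I = 1 / 0.3318 = 3.0139
Highest B → broadest niche (most generalist): morphospecies IV (B = 4.54).

morphospecies IV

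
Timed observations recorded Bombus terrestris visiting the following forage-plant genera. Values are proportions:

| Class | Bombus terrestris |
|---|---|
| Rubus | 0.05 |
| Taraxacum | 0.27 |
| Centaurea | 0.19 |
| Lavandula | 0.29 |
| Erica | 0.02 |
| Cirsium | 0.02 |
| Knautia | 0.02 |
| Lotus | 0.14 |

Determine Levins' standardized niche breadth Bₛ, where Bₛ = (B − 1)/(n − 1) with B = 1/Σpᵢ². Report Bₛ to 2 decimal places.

0.52

Σpᵢ² = 0.05² + 0.27² + 0.19² + 0.29² + 0.02² + 0.02² + 0.02² + 0.14² = 0.0025 + 0.0729 + 0.0361 + 0.0841 + 0.0004 + 0.0004 + 0.0004 + 0.0196 = 0.2164
B = 1 / 0.2164 = 4.6211
Bₛ = (B − 1)/(n − 1) = (4.6211 − 1)/(8 − 1) = 3.6211/7 = 0.5173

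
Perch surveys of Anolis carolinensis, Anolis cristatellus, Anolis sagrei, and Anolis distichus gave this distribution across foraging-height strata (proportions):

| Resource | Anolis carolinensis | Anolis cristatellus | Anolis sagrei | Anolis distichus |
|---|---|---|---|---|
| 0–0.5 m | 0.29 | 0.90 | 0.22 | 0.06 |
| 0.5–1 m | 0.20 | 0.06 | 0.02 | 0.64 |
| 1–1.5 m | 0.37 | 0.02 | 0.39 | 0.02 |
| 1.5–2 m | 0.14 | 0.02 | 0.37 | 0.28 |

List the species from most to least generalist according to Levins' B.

Σp_caroᵢ² = 0.29² + 0.20² + 0.37² + 0.14² = 0.0841 + 0.0400 + 0.1369 + 0.0196 = 0.2806
B_caro = 1 / 0.2806 = 3.5638
Σp_crisᵢ² = 0.90² + 0.06² + 0.02² + 0.02² = 0.8100 + 0.0036 + 0.0004 + 0.0004 = 0.8144
B_cris = 1 / 0.8144 = 1.2279
Σp_sagrᵢ² = 0.22² + 0.02² + 0.39² + 0.37² = 0.0484 + 0.0004 + 0.1521 + 0.1369 = 0.3378
B_sagr = 1 / 0.3378 = 2.9603
Σp_distᵢ² = 0.06² + 0.64² + 0.02² + 0.28² = 0.0036 + 0.4096 + 0.0004 + 0.0784 = 0.4920
B_dist = 1 / 0.4920 = 2.0325
Ranking by B (broadest → narrowest): Anolis carolinensis (3.56) > Anolis sagrei (2.96) > Anolis distichus (2.03) > Anolis cristatellus (1.23)

Anolis carolinensis > Anolis sagrei > Anolis distichus > Anolis cristatellus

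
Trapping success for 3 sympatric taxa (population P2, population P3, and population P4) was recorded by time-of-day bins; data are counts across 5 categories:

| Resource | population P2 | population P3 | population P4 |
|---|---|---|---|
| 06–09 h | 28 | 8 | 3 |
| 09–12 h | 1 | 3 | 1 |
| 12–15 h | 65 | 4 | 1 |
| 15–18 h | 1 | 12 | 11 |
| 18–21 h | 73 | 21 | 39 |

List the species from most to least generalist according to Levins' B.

Proportions for population P2 (n=168): 28/168=0.1667, 1/168=0.0060, 65/168=0.3869, 1/168=0.0060, 73/168=0.4345
Proportions for population P3 (n=48): 8/48=0.1667, 3/48=0.0625, 4/48=0.0833, 12/48=0.2500, 21/48=0.4375
Proportions for population P4 (n=55): 3/55=0.0545, 1/55=0.0182, 1/55=0.0182, 11/55=0.2000, 39/55=0.7091
Σp_P2ᵢ² = 0.1667² + 0.0060² + 0.3869² + 0.0060² + 0.4345² = 0.027789 + 0.000036 + 0.149692 + 0.000036 + 0.188790 = 0.366343
B_P2 = 1 / 0.366343 = 2.7297
Σp_P3ᵢ² = 0.1667² + 0.0625² + 0.0833² + 0.2500² + 0.4375² = 0.027789 + 0.003906 + 0.006939 + 0.062500 + 0.191406 = 0.292540
B_P3 = 1 / 0.292540 = 3.4183
Σp_P4ᵢ² = 0.0545² + 0.0182² + 0.0182² + 0.2000² + 0.7091² = 0.002970 + 0.000331 + 0.000331 + 0.040000 + 0.502823 = 0.546455
B_P4 = 1 / 0.546455 = 1.8300
Ranking by B (broadest → narrowest): population P3 (3.42) > population P2 (2.73) > population P4 (1.83)

population P3 > population P2 > population P4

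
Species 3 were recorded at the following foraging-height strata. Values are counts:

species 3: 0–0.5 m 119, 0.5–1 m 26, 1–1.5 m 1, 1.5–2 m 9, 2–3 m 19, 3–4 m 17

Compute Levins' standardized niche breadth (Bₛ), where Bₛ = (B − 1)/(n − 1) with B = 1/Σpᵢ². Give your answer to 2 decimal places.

0.27

Proportions for species 3 (n=191): 119/191=0.6230, 26/191=0.1361, 1/191=0.0052, 9/191=0.0471, 19/191=0.0995, 17/191=0.0890
Σpᵢ² = 0.6230² + 0.1361² + 0.0052² + 0.0471² + 0.0995² + 0.0890² = 0.388129 + 0.018523 + 0.000027 + 0.002218 + 0.009900 + 0.007921 = 0.426718
B = 1 / 0.426718 = 2.3435
Bₛ = (B − 1)/(n − 1) = (2.3435 − 1)/(6 − 1) = 1.3435/5 = 0.2687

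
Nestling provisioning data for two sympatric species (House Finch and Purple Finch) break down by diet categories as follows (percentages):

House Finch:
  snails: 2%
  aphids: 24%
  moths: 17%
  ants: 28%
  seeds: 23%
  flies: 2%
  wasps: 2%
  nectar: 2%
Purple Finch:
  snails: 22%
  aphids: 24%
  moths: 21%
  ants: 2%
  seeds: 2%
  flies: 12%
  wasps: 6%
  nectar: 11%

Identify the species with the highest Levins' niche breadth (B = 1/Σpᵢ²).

Purple Finch

Convert percentages to proportions (divide by 100).
Σp_Housᵢ² = 0.02² + 0.24² + 0.17² + 0.28² + 0.23² + 0.02² + 0.02² + 0.02² = 0.0004 + 0.0576 + 0.0289 + 0.0784 + 0.0529 + 0.0004 + 0.0004 + 0.0004 = 0.2194
B_Hous = 1 / 0.2194 = 4.5579
Σp_Purpᵢ² = 0.22² + 0.24² + 0.21² + 0.02² + 0.02² + 0.12² + 0.06² + 0.11² = 0.0484 + 0.0576 + 0.0441 + 0.0004 + 0.0004 + 0.0144 + 0.0036 + 0.0121 = 0.1810
B_Purp = 1 / 0.1810 = 5.5249
Highest B → broadest niche (most generalist): Purple Finch (B = 5.52).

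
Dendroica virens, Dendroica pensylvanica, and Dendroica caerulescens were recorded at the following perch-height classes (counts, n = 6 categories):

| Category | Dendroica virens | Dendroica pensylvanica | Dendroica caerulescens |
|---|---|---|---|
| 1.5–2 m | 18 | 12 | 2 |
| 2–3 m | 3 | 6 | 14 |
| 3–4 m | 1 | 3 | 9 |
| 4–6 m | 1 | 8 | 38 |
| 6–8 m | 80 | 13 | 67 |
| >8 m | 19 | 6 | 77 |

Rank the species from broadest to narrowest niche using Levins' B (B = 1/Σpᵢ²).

Proportions for Dendroica virens (n=122): 18/122=0.1475, 3/122=0.0246, 1/122=0.0082, 1/122=0.0082, 80/122=0.6557, 19/122=0.1557
Proportions for Dendroica pensylvanica (n=48): 12/48=0.2500, 6/48=0.1250, 3/48=0.0625, 8/48=0.1667, 13/48=0.2708, 6/48=0.1250
Proportions for Dendroica caerulescens (n=207): 2/207=0.0097, 14/207=0.0676, 9/207=0.0435, 38/207=0.1836, 67/207=0.3237, 77/207=0.3720
Σp_vireᵢ² = 0.1475² + 0.0246² + 0.0082² + 0.0082² + 0.6557² + 0.1557² = 0.021756 + 0.000605 + 0.000067 + 0.000067 + 0.429942 + 0.024242 = 0.476679
B_vire = 1 / 0.476679 = 2.0978
Σp_pensᵢ² = 0.2500² + 0.1250² + 0.0625² + 0.1667² + 0.2708² + 0.1250² = 0.062500 + 0.015625 + 0.003906 + 0.027789 + 0.073333 + 0.015625 = 0.198778
B_pens = 1 / 0.198778 = 5.0307
Σp_caerᵢ² = 0.0097² + 0.0676² + 0.0435² + 0.1836² + 0.3237² + 0.3720² = 0.000094 + 0.004570 + 0.001892 + 0.033709 + 0.104782 + 0.138384 = 0.283431
B_caer = 1 / 0.283431 = 3.5282
Ranking by B (broadest → narrowest): Dendroica pensylvanica (5.03) > Dendroica caerulescens (3.53) > Dendroica virens (2.10)

Dendroica pensylvanica > Dendroica caerulescens > Dendroica virens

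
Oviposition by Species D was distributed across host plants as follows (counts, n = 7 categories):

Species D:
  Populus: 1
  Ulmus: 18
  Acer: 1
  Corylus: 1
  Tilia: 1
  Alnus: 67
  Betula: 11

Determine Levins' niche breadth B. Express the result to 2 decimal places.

Proportions for Species D (n=100): 1/100=0.0100, 18/100=0.1800, 1/100=0.0100, 1/100=0.0100, 1/100=0.0100, 67/100=0.6700, 11/100=0.1100
Σpᵢ² = 0.0100² + 0.1800² + 0.0100² + 0.0100² + 0.0100² + 0.6700² + 0.1100² = 0.000100 + 0.032400 + 0.000100 + 0.000100 + 0.000100 + 0.448900 + 0.012100 = 0.493800
B = 1 / 0.493800 = 2.0251

2.03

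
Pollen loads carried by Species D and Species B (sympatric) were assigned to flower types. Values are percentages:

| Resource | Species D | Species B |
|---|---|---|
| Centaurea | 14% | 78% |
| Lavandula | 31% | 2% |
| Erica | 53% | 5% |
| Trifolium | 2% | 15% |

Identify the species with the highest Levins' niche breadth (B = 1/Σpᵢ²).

Species D

Convert percentages to proportions (divide by 100).
Σp_Dᵢ² = 0.14² + 0.31² + 0.53² + 0.02² = 0.0196 + 0.0961 + 0.2809 + 0.0004 = 0.3970
B_D = 1 / 0.3970 = 2.5189
Σp_Bᵢ² = 0.78² + 0.02² + 0.05² + 0.15² = 0.6084 + 0.0004 + 0.0025 + 0.0225 = 0.6338
B_B = 1 / 0.6338 = 1.5778
Highest B → broadest niche (most generalist): Species D (B = 2.52).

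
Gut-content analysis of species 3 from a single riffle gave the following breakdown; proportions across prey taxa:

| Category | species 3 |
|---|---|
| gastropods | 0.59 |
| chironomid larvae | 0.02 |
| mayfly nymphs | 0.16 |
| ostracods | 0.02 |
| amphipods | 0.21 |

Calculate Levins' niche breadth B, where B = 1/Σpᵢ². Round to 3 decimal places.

2.389

Σpᵢ² = 0.59² + 0.02² + 0.16² + 0.02² + 0.21² = 0.3481 + 0.0004 + 0.0256 + 0.0004 + 0.0441 = 0.4186
B = 1 / 0.4186 = 2.38892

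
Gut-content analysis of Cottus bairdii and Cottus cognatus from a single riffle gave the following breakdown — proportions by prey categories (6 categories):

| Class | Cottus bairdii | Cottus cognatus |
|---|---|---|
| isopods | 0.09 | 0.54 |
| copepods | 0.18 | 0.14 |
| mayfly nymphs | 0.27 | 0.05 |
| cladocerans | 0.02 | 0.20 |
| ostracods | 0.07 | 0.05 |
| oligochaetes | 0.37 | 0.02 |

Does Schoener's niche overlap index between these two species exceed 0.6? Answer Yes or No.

Σ|p₁ᵢ − p₂ᵢ| = 0.45 + 0.04 + 0.22 + 0.18 + 0.02 + 0.35 = 1.26
D = 1 − ½ × 1.26 = 1 − 0.630 = 0.3700
D = 0.3700 < 0.6 → No.

No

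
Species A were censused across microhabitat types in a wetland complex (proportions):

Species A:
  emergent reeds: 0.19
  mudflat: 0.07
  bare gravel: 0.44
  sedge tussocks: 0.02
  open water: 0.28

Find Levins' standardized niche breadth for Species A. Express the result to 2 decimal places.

Σpᵢ² = 0.19² + 0.07² + 0.44² + 0.02² + 0.28² = 0.0361 + 0.0049 + 0.1936 + 0.0004 + 0.0784 = 0.3134
B = 1 / 0.3134 = 3.1908
Bₛ = (B − 1)/(n − 1) = (3.1908 − 1)/(5 − 1) = 2.1908/4 = 0.5477

0.55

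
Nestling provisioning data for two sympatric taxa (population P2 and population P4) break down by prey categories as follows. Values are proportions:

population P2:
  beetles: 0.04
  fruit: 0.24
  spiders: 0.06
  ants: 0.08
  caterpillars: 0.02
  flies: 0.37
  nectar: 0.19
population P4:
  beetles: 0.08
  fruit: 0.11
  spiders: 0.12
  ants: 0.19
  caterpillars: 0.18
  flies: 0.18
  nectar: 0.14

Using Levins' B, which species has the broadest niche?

Σp_P2ᵢ² = 0.04² + 0.24² + 0.06² + 0.08² + 0.02² + 0.37² + 0.19² = 0.0016 + 0.0576 + 0.0036 + 0.0064 + 0.0004 + 0.1369 + 0.0361 = 0.2426
B_P2 = 1 / 0.2426 = 4.1220
Σp_P4ᵢ² = 0.08² + 0.11² + 0.12² + 0.19² + 0.18² + 0.18² + 0.14² = 0.0064 + 0.0121 + 0.0144 + 0.0361 + 0.0324 + 0.0324 + 0.0196 = 0.1534
B_P4 = 1 / 0.1534 = 6.5189
Highest B → broadest niche (most generalist): population P4 (B = 6.52).

population P4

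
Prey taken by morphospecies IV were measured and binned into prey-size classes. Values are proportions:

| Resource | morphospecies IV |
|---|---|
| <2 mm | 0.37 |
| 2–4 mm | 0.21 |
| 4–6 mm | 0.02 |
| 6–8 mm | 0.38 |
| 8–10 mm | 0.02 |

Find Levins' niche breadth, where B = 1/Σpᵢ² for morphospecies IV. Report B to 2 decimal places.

Σpᵢ² = 0.37² + 0.21² + 0.02² + 0.38² + 0.02² = 0.1369 + 0.0441 + 0.0004 + 0.1444 + 0.0004 = 0.3262
B = 1 / 0.3262 = 3.0656

3.07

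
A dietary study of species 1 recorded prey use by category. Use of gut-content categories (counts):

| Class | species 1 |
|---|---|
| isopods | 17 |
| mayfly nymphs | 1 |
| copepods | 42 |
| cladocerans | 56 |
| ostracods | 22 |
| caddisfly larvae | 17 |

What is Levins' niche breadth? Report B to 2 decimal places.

Proportions for species 1 (n=155): 17/155=0.1097, 1/155=0.0065, 42/155=0.2710, 56/155=0.3613, 22/155=0.1419, 17/155=0.1097
Σpᵢ² = 0.1097² + 0.0065² + 0.2710² + 0.3613² + 0.1419² + 0.1097² = 0.012034 + 0.000042 + 0.073441 + 0.130538 + 0.020136 + 0.012034 = 0.248225
B = 1 / 0.248225 = 4.0286

4.03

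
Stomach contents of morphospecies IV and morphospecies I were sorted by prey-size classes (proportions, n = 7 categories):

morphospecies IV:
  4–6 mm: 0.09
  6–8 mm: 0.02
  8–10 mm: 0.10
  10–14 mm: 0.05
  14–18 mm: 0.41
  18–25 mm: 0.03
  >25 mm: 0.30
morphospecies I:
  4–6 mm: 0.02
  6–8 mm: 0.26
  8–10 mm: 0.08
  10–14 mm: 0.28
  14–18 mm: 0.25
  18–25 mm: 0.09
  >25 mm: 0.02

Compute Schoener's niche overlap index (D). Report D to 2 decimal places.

Σ|p₁ᵢ − p₂ᵢ| = 0.07 + 0.24 + 0.02 + 0.23 + 0.16 + 0.06 + 0.28 = 1.06
D = 1 − ½ × 1.06 = 1 − 0.530 = 0.4700

0.47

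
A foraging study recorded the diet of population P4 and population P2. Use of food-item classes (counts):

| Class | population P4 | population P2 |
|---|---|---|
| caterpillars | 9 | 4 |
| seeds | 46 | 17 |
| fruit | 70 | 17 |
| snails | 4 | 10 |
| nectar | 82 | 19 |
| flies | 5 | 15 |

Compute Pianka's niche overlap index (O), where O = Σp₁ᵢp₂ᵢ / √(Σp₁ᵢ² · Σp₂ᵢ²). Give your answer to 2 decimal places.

0.87

Proportions for population P4 (n=216): 9/216=0.0417, 46/216=0.2130, 70/216=0.3241, 4/216=0.0185, 82/216=0.3796, 5/216=0.0231
Proportions for population P2 (n=82): 4/82=0.0488, 17/82=0.2073, 17/82=0.2073, 10/82=0.1220, 19/82=0.2317, 15/82=0.1829
Σ p₁ᵢp₂ᵢ = 0.002035 + 0.044155 + 0.067186 + 0.002257 + 0.087953 + 0.004225 = 0.207811
Σp_1ᵢ² = 0.0417² + 0.2130² + 0.3241² + 0.0185² + 0.3796² + 0.0231² = 0.001739 + 0.045369 + 0.105041 + 0.000342 + 0.144096 + 0.000534 = 0.297121
Σp_2ᵢ² = 0.0488² + 0.2073² + 0.2073² + 0.1220² + 0.2317² + 0.1829² = 0.002381 + 0.042973 + 0.042973 + 0.014884 + 0.053685 + 0.033452 = 0.190348
O = 0.207811 / √(0.297121 × 0.190348) = 0.207811 / 0.2378159 = 0.8738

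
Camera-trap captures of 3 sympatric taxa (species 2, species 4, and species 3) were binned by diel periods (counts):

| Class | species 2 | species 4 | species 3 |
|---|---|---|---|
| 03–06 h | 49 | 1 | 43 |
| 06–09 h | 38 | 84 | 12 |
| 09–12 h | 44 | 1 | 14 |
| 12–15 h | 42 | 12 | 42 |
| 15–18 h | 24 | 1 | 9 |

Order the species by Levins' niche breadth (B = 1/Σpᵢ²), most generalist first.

Proportions for species 2 (n=197): 49/197=0.2487, 38/197=0.1929, 44/197=0.2234, 42/197=0.2132, 24/197=0.1218
Proportions for species 4 (n=99): 1/99=0.0101, 84/99=0.8485, 1/99=0.0101, 12/99=0.1212, 1/99=0.0101
Proportions for species 3 (n=120): 43/120=0.3583, 12/120=0.1000, 14/120=0.1167, 42/120=0.3500, 9/120=0.0750
Σp_2ᵢ² = 0.2487² + 0.1929² + 0.2234² + 0.2132² + 0.1218² = 0.061852 + 0.037210 + 0.049908 + 0.045454 + 0.014835 = 0.209259
B_2 = 1 / 0.209259 = 4.7788
Σp_4ᵢ² = 0.0101² + 0.8485² + 0.0101² + 0.1212² + 0.0101² = 0.000102 + 0.719952 + 0.000102 + 0.014689 + 0.000102 = 0.734947
B_4 = 1 / 0.734947 = 1.3606
Σp_3ᵢ² = 0.3583² + 0.1000² + 0.1167² + 0.3500² + 0.0750² = 0.128379 + 0.010000 + 0.013619 + 0.122500 + 0.005625 = 0.280123
B_3 = 1 / 0.280123 = 3.5699
Ranking by B (broadest → narrowest): species 2 (4.78) > species 3 (3.57) > species 4 (1.36)

species 2 > species 3 > species 4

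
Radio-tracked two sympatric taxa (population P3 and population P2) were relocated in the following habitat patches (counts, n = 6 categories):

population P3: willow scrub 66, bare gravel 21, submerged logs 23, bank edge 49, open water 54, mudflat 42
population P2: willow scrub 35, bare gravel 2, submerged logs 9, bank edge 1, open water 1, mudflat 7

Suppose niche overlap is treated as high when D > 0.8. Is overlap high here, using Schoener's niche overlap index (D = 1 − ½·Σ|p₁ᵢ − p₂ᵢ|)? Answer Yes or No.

No

Proportions for population P3 (n=255): 66/255=0.2588, 21/255=0.0824, 23/255=0.0902, 49/255=0.1922, 54/255=0.2118, 42/255=0.1647
Proportions for population P2 (n=55): 35/55=0.6364, 2/55=0.0364, 9/55=0.1636, 1/55=0.0182, 1/55=0.0182, 7/55=0.1273
Σ|p₁ᵢ − p₂ᵢ| = 0.3776 + 0.0460 + 0.0734 + 0.1740 + 0.1936 + 0.0374 = 0.9020
D = 1 − ½ × 0.9020 = 1 − 0.45100 = 0.54900
D = 0.54900 < 0.8 → No.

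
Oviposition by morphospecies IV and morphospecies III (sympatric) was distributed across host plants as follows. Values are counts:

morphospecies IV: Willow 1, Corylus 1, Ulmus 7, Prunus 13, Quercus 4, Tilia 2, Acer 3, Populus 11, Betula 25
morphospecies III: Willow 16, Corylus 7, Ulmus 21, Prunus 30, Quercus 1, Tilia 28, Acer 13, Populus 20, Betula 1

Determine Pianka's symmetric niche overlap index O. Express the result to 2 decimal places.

Proportions for morphospecies IV (n=67): 1/67=0.0149, 1/67=0.0149, 7/67=0.1045, 13/67=0.1940, 4/67=0.0597, 2/67=0.0299, 3/67=0.0448, 11/67=0.1642, 25/67=0.3731
Proportions for morphospecies III (n=137): 16/137=0.1168, 7/137=0.0511, 21/137=0.1533, 30/137=0.2190, 1/137=0.0073, 28/137=0.2044, 13/137=0.0949, 20/137=0.1460, 1/137=0.0073
Σ p₁ᵢp₂ᵢ = 0.001740 + 0.000761 + 0.016020 + 0.042486 + 0.000436 + 0.006112 + 0.004252 + 0.023973 + 0.002724 = 0.098504
Σp_1ᵢ² = 0.0149² + 0.0149² + 0.1045² + 0.1940² + 0.0597² + 0.0299² + 0.0448² + 0.1642² + 0.3731² = 0.000222 + 0.000222 + 0.010920 + 0.037636 + 0.003564 + 0.000894 + 0.002007 + 0.026962 + 0.139204 = 0.221631
Σp_2ᵢ² = 0.1168² + 0.0511² + 0.1533² + 0.2190² + 0.0073² + 0.2044² + 0.0949² + 0.1460² + 0.0073² = 0.013642 + 0.002611 + 0.023501 + 0.047961 + 0.000053 + 0.041779 + 0.009006 + 0.021316 + 0.000053 = 0.159922
O = 0.098504 / √(0.221631 × 0.159922) = 0.098504 / 0.1882649 = 0.5232

0.52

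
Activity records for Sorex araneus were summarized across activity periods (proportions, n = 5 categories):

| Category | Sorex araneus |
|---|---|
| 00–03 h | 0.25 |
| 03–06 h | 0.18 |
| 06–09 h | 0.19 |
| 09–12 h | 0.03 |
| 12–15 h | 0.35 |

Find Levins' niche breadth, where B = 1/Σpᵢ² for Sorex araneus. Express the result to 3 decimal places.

Σpᵢ² = 0.25² + 0.18² + 0.19² + 0.03² + 0.35² = 0.0625 + 0.0324 + 0.0361 + 0.0009 + 0.1225 = 0.2544
B = 1 / 0.2544 = 3.93082

3.931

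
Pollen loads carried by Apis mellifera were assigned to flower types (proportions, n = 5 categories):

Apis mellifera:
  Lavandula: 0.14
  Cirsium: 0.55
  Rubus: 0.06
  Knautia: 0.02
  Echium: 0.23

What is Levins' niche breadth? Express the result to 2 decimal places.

Σpᵢ² = 0.14² + 0.55² + 0.06² + 0.02² + 0.23² = 0.0196 + 0.3025 + 0.0036 + 0.0004 + 0.0529 = 0.3790
B = 1 / 0.3790 = 2.6385

2.64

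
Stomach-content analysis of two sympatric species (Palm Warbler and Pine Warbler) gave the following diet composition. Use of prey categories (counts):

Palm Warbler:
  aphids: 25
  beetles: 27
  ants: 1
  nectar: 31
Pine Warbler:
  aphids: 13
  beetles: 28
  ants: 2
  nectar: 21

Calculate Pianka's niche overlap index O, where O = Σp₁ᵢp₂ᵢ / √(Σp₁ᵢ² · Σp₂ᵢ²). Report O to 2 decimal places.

Proportions for Palm Warbler (n=84): 25/84=0.2976, 27/84=0.3214, 1/84=0.0119, 31/84=0.3690
Proportions for Pine Warbler (n=64): 13/64=0.2031, 28/64=0.4375, 2/64=0.0313, 21/64=0.3281
Σ p₁ᵢp₂ᵢ = 0.060443 + 0.140613 + 0.000372 + 0.121069 = 0.322497
Σp_1ᵢ² = 0.2976² + 0.3214² + 0.0119² + 0.3690² = 0.088566 + 0.103298 + 0.000142 + 0.136161 = 0.328167
Σp_2ᵢ² = 0.2031² + 0.4375² + 0.0313² + 0.3281² = 0.041250 + 0.191406 + 0.000980 + 0.107650 = 0.341286
O = 0.322497 / √(0.328167 × 0.341286) = 0.322497 / 0.3346622 = 0.9636

0.96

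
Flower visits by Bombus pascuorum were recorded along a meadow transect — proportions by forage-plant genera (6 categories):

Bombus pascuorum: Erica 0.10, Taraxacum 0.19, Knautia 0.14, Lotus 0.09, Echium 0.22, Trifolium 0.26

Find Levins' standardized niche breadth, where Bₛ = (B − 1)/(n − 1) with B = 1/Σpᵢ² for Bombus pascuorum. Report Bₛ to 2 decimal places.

Σpᵢ² = 0.10² + 0.19² + 0.14² + 0.09² + 0.22² + 0.26² = 0.0100 + 0.0361 + 0.0196 + 0.0081 + 0.0484 + 0.0676 = 0.1898
B = 1 / 0.1898 = 5.2687
Bₛ = (B − 1)/(n − 1) = (5.2687 − 1)/(6 − 1) = 4.2687/5 = 0.8537

0.85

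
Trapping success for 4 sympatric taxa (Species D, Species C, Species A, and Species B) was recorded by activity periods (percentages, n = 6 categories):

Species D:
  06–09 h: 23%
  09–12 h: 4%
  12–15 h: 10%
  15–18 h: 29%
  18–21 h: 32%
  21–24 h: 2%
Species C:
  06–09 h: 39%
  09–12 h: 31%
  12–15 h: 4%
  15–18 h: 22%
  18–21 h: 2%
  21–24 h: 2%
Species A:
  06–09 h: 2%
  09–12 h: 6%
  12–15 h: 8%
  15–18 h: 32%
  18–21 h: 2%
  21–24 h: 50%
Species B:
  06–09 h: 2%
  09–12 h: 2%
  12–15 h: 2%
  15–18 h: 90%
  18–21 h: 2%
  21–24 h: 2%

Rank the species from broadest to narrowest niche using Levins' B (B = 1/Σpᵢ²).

Convert percentages to proportions (divide by 100).
Σp_Dᵢ² = 0.23² + 0.04² + 0.10² + 0.29² + 0.32² + 0.02² = 0.0529 + 0.0016 + 0.0100 + 0.0841 + 0.1024 + 0.0004 = 0.2514
B_D = 1 / 0.2514 = 3.9777
Σp_Cᵢ² = 0.39² + 0.31² + 0.04² + 0.22² + 0.02² + 0.02² = 0.1521 + 0.0961 + 0.0016 + 0.0484 + 0.0004 + 0.0004 = 0.2990
B_C = 1 / 0.2990 = 3.3445
Σp_Aᵢ² = 0.02² + 0.06² + 0.08² + 0.32² + 0.02² + 0.50² = 0.0004 + 0.0036 + 0.0064 + 0.1024 + 0.0004 + 0.2500 = 0.3632
B_A = 1 / 0.3632 = 2.7533
Σp_Bᵢ² = 0.02² + 0.02² + 0.02² + 0.90² + 0.02² + 0.02² = 0.0004 + 0.0004 + 0.0004 + 0.8100 + 0.0004 + 0.0004 = 0.8120
B_B = 1 / 0.8120 = 1.2315
Ranking by B (broadest → narrowest): Species D (3.98) > Species C (3.34) > Species A (2.75) > Species B (1.23)

Species D > Species C > Species A > Species B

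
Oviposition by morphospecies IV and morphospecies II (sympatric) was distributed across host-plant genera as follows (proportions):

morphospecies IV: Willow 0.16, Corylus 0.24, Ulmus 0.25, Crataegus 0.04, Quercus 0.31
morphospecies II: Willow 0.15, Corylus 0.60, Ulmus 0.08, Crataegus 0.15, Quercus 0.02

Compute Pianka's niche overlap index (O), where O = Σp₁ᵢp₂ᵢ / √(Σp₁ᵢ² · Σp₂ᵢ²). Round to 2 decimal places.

0.63

Σ p₁ᵢp₂ᵢ = 0.0240 + 0.1440 + 0.0200 + 0.0060 + 0.0062 = 0.2002
Σp_1ᵢ² = 0.16² + 0.24² + 0.25² + 0.04² + 0.31² = 0.0256 + 0.0576 + 0.0625 + 0.0016 + 0.0961 = 0.2434
Σp_2ᵢ² = 0.15² + 0.60² + 0.08² + 0.15² + 0.02² = 0.0225 + 0.3600 + 0.0064 + 0.0225 + 0.0004 = 0.4118
O = 0.2002 / √(0.2434 × 0.4118) = 0.2002 / 0.31659 = 0.6324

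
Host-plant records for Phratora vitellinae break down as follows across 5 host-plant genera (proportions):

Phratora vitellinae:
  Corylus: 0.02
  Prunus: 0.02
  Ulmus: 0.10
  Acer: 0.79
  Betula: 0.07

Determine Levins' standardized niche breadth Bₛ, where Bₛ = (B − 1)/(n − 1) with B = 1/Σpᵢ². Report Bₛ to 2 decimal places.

Σpᵢ² = 0.02² + 0.02² + 0.10² + 0.79² + 0.07² = 0.0004 + 0.0004 + 0.0100 + 0.6241 + 0.0049 = 0.6398
B = 1 / 0.6398 = 1.5630
Bₛ = (B − 1)/(n − 1) = (1.5630 − 1)/(5 − 1) = 0.5630/4 = 0.1408

0.14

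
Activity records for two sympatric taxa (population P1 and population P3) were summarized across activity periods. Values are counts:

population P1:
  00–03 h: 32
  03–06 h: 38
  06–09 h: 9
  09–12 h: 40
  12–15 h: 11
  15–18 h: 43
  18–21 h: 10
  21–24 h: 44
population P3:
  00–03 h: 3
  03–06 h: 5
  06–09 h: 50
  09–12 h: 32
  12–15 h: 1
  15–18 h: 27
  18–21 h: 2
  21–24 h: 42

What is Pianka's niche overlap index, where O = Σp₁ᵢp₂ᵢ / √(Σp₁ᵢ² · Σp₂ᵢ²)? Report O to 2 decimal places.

Proportions for population P1 (n=227): 32/227=0.1410, 38/227=0.1674, 9/227=0.0396, 40/227=0.1762, 11/227=0.0485, 43/227=0.1894, 10/227=0.0441, 44/227=0.1938
Proportions for population P3 (n=162): 3/162=0.0185, 5/162=0.0309, 50/162=0.3086, 32/162=0.1975, 1/162=0.0062, 27/162=0.1667, 2/162=0.0123, 42/162=0.2593
Σ p₁ᵢp₂ᵢ = 0.002609 + 0.005173 + 0.012221 + 0.034800 + 0.000301 + 0.031573 + 0.000542 + 0.050252 = 0.137471
Σp_1ᵢ² = 0.1410² + 0.1674² + 0.0396² + 0.1762² + 0.0485² + 0.1894² + 0.0441² + 0.1938² = 0.019881 + 0.028023 + 0.001568 + 0.031046 + 0.002352 + 0.035872 + 0.001945 + 0.037558 = 0.158245
Σp_2ᵢ² = 0.0185² + 0.0309² + 0.3086² + 0.1975² + 0.0062² + 0.1667² + 0.0123² + 0.2593² = 0.000342 + 0.000955 + 0.095234 + 0.039006 + 0.000038 + 0.027789 + 0.000151 + 0.067236 = 0.230751
O = 0.137471 / √(0.158245 × 0.230751) = 0.137471 / 0.1910895 = 0.7194

0.72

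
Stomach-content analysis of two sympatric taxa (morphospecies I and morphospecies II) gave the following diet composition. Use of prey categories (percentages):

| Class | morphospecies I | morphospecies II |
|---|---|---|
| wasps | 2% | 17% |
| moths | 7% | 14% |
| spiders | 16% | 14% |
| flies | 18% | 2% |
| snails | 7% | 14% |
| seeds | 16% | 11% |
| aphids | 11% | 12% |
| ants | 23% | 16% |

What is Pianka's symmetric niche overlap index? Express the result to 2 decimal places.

0.78

Convert percentages to proportions (divide by 100).
Σ p₁ᵢp₂ᵢ = 0.0034 + 0.0098 + 0.0224 + 0.0036 + 0.0098 + 0.0176 + 0.0132 + 0.0368 = 0.1166
Σp_1ᵢ² = 0.02² + 0.07² + 0.16² + 0.18² + 0.07² + 0.16² + 0.11² + 0.23² = 0.0004 + 0.0049 + 0.0256 + 0.0324 + 0.0049 + 0.0256 + 0.0121 + 0.0529 = 0.1588
Σp_2ᵢ² = 0.17² + 0.14² + 0.14² + 0.02² + 0.14² + 0.11² + 0.12² + 0.16² = 0.0289 + 0.0196 + 0.0196 + 0.0004 + 0.0196 + 0.0121 + 0.0144 + 0.0256 = 0.1402
O = 0.1166 / √(0.1588 × 0.1402) = 0.1166 / 0.14921 = 0.7814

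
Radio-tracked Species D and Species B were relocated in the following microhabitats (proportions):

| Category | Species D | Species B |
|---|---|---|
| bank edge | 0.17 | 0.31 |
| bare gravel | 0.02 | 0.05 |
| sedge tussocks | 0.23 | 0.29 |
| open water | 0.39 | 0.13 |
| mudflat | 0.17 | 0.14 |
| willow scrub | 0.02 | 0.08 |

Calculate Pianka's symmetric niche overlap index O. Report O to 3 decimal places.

0.806

Σ p₁ᵢp₂ᵢ = 0.0527 + 0.0010 + 0.0667 + 0.0507 + 0.0238 + 0.0016 = 0.1965
Σp_1ᵢ² = 0.17² + 0.02² + 0.23² + 0.39² + 0.17² + 0.02² = 0.0289 + 0.0004 + 0.0529 + 0.1521 + 0.0289 + 0.0004 = 0.2636
Σp_2ᵢ² = 0.31² + 0.05² + 0.29² + 0.13² + 0.14² + 0.08² = 0.0961 + 0.0025 + 0.0841 + 0.0169 + 0.0196 + 0.0064 = 0.2256
O = 0.1965 / √(0.2636 × 0.2256) = 0.1965 / 0.243861 = 0.80579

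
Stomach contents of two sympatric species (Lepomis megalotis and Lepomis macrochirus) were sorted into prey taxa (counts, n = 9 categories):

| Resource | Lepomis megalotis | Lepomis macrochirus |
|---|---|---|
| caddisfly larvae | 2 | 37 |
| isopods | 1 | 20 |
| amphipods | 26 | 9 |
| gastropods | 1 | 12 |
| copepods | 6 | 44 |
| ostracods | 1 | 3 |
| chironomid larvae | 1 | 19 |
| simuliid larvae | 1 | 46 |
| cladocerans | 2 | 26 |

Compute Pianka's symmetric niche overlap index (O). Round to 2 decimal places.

Proportions for Lepomis megalotis (n=41): 2/41=0.0488, 1/41=0.0244, 26/41=0.6341, 1/41=0.0244, 6/41=0.1463, 1/41=0.0244, 1/41=0.0244, 1/41=0.0244, 2/41=0.0488
Proportions for Lepomis macrochirus (n=216): 37/216=0.1713, 20/216=0.0926, 9/216=0.0417, 12/216=0.0556, 44/216=0.2037, 3/216=0.0139, 19/216=0.0880, 46/216=0.2130, 26/216=0.1204
Σ p₁ᵢp₂ᵢ = 0.008359 + 0.002259 + 0.026442 + 0.001357 + 0.029801 + 0.000339 + 0.002147 + 0.005197 + 0.005876 = 0.081777
Σp_1ᵢ² = 0.0488² + 0.0244² + 0.6341² + 0.0244² + 0.1463² + 0.0244² + 0.0244² + 0.0244² + 0.0488² = 0.002381 + 0.000595 + 0.402083 + 0.000595 + 0.021404 + 0.000595 + 0.000595 + 0.000595 + 0.002381 = 0.431224
Σp_2ᵢ² = 0.1713² + 0.0926² + 0.0417² + 0.0556² + 0.2037² + 0.0139² + 0.0880² + 0.2130² + 0.1204² = 0.029344 + 0.008575 + 0.001739 + 0.003091 + 0.041494 + 0.000193 + 0.007744 + 0.045369 + 0.014496 = 0.152045
O = 0.081777 / √(0.431224 × 0.152045) = 0.081777 / 0.2560575 = 0.3194

0.32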